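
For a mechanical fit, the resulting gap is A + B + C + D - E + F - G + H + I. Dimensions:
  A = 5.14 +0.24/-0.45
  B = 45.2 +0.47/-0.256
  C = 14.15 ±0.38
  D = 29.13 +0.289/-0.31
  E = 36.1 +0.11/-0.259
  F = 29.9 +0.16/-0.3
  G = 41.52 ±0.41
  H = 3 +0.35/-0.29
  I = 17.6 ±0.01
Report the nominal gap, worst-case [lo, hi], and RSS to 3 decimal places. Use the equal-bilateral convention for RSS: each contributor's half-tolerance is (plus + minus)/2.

nominal=66.500 wc=[63.984,69.068] rss=0.918

Stack each dimension's contribution:
  +A: nom +5.140 → Σnom=5.140; wc +0.240/-0.450 → slack +0.240/-0.450; half-tol=0.345, Σhalf²=0.119025
  +B: nom +45.200 → Σnom=50.340; wc +0.470/-0.256 → slack +0.710/-0.706; half-tol=0.363, Σhalf²=0.250794
  +C: nom +14.150 → Σnom=64.490; wc +0.380/-0.380 → slack +1.090/-1.086; half-tol=0.380, Σhalf²=0.395194
  +D: nom +29.130 → Σnom=93.620; wc +0.289/-0.310 → slack +1.379/-1.396; half-tol=0.299, Σhalf²=0.484894
  -E: nom -36.100 → Σnom=57.520; wc +0.259/-0.110 → slack +1.638/-1.506; half-tol=0.184, Σhalf²=0.518934
  +F: nom +29.900 → Σnom=87.420; wc +0.160/-0.300 → slack +1.798/-1.806; half-tol=0.230, Σhalf²=0.571834
  -G: nom -41.520 → Σnom=45.900; wc +0.410/-0.410 → slack +2.208/-2.216; half-tol=0.410, Σhalf²=0.739934
  +H: nom +3.000 → Σnom=48.900; wc +0.350/-0.290 → slack +2.558/-2.506; half-tol=0.320, Σhalf²=0.842334
  +I: nom +17.600 → Σnom=66.500; wc +0.010/-0.010 → slack +2.568/-2.516; half-tol=0.010, Σhalf²=0.842434
Nominal = 66.500. Worst-case = [66.500 - 2.516, 66.500 + 2.568] = [63.984, 69.068]. RSS = √0.842434 = 0.918.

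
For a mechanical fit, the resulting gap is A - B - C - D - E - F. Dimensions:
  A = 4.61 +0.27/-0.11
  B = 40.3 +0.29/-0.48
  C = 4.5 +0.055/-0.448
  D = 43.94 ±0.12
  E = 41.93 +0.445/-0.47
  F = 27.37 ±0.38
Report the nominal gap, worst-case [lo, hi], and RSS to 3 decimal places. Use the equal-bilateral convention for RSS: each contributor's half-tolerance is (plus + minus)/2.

nominal=-153.430 wc=[-154.830,-151.262] rss=0.785

Stack each dimension's contribution:
  +A: nom +4.610 → Σnom=4.610; wc +0.270/-0.110 → slack +0.270/-0.110; half-tol=0.190, Σhalf²=0.036100
  -B: nom -40.300 → Σnom=-35.690; wc +0.480/-0.290 → slack +0.750/-0.400; half-tol=0.385, Σhalf²=0.184325
  -C: nom -4.500 → Σnom=-40.190; wc +0.448/-0.055 → slack +1.198/-0.455; half-tol=0.252, Σhalf²=0.247577
  -D: nom -43.940 → Σnom=-84.130; wc +0.120/-0.120 → slack +1.318/-0.575; half-tol=0.120, Σhalf²=0.261977
  -E: nom -41.930 → Σnom=-126.060; wc +0.470/-0.445 → slack +1.788/-1.020; half-tol=0.458, Σhalf²=0.471284
  -F: nom -27.370 → Σnom=-153.430; wc +0.380/-0.380 → slack +2.168/-1.400; half-tol=0.380, Σhalf²=0.615684
Nominal = -153.430. Worst-case = [-153.430 - 1.400, -153.430 + 2.168] = [-154.830, -151.262]. RSS = √0.615684 = 0.785.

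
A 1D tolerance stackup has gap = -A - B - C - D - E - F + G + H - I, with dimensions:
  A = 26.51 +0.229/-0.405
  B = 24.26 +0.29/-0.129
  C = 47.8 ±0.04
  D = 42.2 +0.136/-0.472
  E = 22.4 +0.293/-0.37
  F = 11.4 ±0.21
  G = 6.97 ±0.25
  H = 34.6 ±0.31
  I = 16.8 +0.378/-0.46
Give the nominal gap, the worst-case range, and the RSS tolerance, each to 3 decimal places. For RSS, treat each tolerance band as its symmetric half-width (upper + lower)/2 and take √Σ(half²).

Stack each dimension's contribution:
  -A: nom -26.510 → Σnom=-26.510; wc +0.405/-0.229 → slack +0.405/-0.229; half-tol=0.317, Σhalf²=0.100489
  -B: nom -24.260 → Σnom=-50.770; wc +0.129/-0.290 → slack +0.534/-0.519; half-tol=0.209, Σhalf²=0.144379
  -C: nom -47.800 → Σnom=-98.570; wc +0.040/-0.040 → slack +0.574/-0.559; half-tol=0.040, Σhalf²=0.145979
  -D: nom -42.200 → Σnom=-140.770; wc +0.472/-0.136 → slack +1.046/-0.695; half-tol=0.304, Σhalf²=0.238395
  -E: nom -22.400 → Σnom=-163.170; wc +0.370/-0.293 → slack +1.416/-0.988; half-tol=0.332, Σhalf²=0.348288
  -F: nom -11.400 → Σnom=-174.570; wc +0.210/-0.210 → slack +1.626/-1.198; half-tol=0.210, Σhalf²=0.392388
  +G: nom +6.970 → Σnom=-167.600; wc +0.250/-0.250 → slack +1.876/-1.448; half-tol=0.250, Σhalf²=0.454888
  +H: nom +34.600 → Σnom=-133.000; wc +0.310/-0.310 → slack +2.186/-1.758; half-tol=0.310, Σhalf²=0.550987
  -I: nom -16.800 → Σnom=-149.800; wc +0.460/-0.378 → slack +2.646/-2.136; half-tol=0.419, Σhalf²=0.726549
Nominal = -149.800. Worst-case = [-149.800 - 2.136, -149.800 + 2.646] = [-151.936, -147.154]. RSS = √0.726549 = 0.852.

nominal=-149.800 wc=[-151.936,-147.154] rss=0.852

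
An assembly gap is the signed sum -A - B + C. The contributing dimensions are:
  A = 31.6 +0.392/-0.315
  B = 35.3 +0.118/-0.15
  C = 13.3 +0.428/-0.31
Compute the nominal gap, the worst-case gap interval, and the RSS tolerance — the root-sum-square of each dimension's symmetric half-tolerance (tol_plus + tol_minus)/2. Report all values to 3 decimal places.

Stack each dimension's contribution:
  -A: nom -31.600 → Σnom=-31.600; wc +0.315/-0.392 → slack +0.315/-0.392; half-tol=0.354, Σhalf²=0.124962
  -B: nom -35.300 → Σnom=-66.900; wc +0.150/-0.118 → slack +0.465/-0.510; half-tol=0.134, Σhalf²=0.142918
  +C: nom +13.300 → Σnom=-53.600; wc +0.428/-0.310 → slack +0.893/-0.820; half-tol=0.369, Σhalf²=0.279079
Nominal = -53.600. Worst-case = [-53.600 - 0.820, -53.600 + 0.893] = [-54.420, -52.707]. RSS = √0.279079 = 0.528.

nominal=-53.600 wc=[-54.420,-52.707] rss=0.528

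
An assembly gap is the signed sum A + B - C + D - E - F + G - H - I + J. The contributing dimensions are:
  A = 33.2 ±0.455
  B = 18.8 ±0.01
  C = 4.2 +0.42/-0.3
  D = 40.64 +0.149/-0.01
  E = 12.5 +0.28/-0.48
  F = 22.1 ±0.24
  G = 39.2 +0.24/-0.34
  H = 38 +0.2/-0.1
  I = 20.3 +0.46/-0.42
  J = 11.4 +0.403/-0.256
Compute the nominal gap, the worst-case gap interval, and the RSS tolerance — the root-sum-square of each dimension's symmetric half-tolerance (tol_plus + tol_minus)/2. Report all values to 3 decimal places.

nominal=46.140 wc=[43.469,48.937] rss=0.977

Stack each dimension's contribution:
  +A: nom +33.200 → Σnom=33.200; wc +0.455/-0.455 → slack +0.455/-0.455; half-tol=0.455, Σhalf²=0.207025
  +B: nom +18.800 → Σnom=52.000; wc +0.010/-0.010 → slack +0.465/-0.465; half-tol=0.010, Σhalf²=0.207125
  -C: nom -4.200 → Σnom=47.800; wc +0.300/-0.420 → slack +0.765/-0.885; half-tol=0.360, Σhalf²=0.336725
  +D: nom +40.640 → Σnom=88.440; wc +0.149/-0.010 → slack +0.914/-0.895; half-tol=0.080, Σhalf²=0.343045
  -E: nom -12.500 → Σnom=75.940; wc +0.480/-0.280 → slack +1.394/-1.175; half-tol=0.380, Σhalf²=0.487445
  -F: nom -22.100 → Σnom=53.840; wc +0.240/-0.240 → slack +1.634/-1.415; half-tol=0.240, Σhalf²=0.545045
  +G: nom +39.200 → Σnom=93.040; wc +0.240/-0.340 → slack +1.874/-1.755; half-tol=0.290, Σhalf²=0.629145
  -H: nom -38.000 → Σnom=55.040; wc +0.100/-0.200 → slack +1.974/-1.955; half-tol=0.150, Σhalf²=0.651645
  -I: nom -20.300 → Σnom=34.740; wc +0.420/-0.460 → slack +2.394/-2.415; half-tol=0.440, Σhalf²=0.845245
  +J: nom +11.400 → Σnom=46.140; wc +0.403/-0.256 → slack +2.797/-2.671; half-tol=0.330, Σhalf²=0.953816
Nominal = 46.140. Worst-case = [46.140 - 2.671, 46.140 + 2.797] = [43.469, 48.937]. RSS = √0.953816 = 0.977.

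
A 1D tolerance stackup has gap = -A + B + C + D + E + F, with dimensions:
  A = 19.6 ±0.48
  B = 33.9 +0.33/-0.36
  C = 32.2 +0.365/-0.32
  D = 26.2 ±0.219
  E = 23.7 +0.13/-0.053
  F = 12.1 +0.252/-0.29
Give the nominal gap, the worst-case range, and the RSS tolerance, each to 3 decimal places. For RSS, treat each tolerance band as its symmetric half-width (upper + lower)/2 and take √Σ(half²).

Stack each dimension's contribution:
  -A: nom -19.600 → Σnom=-19.600; wc +0.480/-0.480 → slack +0.480/-0.480; half-tol=0.480, Σhalf²=0.230400
  +B: nom +33.900 → Σnom=14.300; wc +0.330/-0.360 → slack +0.810/-0.840; half-tol=0.345, Σhalf²=0.349425
  +C: nom +32.200 → Σnom=46.500; wc +0.365/-0.320 → slack +1.175/-1.160; half-tol=0.343, Σhalf²=0.466731
  +D: nom +26.200 → Σnom=72.700; wc +0.219/-0.219 → slack +1.394/-1.379; half-tol=0.219, Σhalf²=0.514692
  +E: nom +23.700 → Σnom=96.400; wc +0.130/-0.053 → slack +1.524/-1.432; half-tol=0.091, Σhalf²=0.523064
  +F: nom +12.100 → Σnom=108.500; wc +0.252/-0.290 → slack +1.776/-1.722; half-tol=0.271, Σhalf²=0.596505
Nominal = 108.500. Worst-case = [108.500 - 1.722, 108.500 + 1.776] = [106.778, 110.276]. RSS = √0.596505 = 0.772.

nominal=108.500 wc=[106.778,110.276] rss=0.772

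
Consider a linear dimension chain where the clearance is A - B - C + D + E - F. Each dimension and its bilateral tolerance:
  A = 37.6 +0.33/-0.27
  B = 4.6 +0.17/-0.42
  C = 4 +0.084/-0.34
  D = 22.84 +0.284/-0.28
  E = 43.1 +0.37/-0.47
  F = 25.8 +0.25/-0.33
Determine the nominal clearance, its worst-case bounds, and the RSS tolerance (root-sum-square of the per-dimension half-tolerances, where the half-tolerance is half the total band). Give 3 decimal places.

Stack each dimension's contribution:
  +A: nom +37.600 → Σnom=37.600; wc +0.330/-0.270 → slack +0.330/-0.270; half-tol=0.300, Σhalf²=0.090000
  -B: nom -4.600 → Σnom=33.000; wc +0.420/-0.170 → slack +0.750/-0.440; half-tol=0.295, Σhalf²=0.177025
  -C: nom -4.000 → Σnom=29.000; wc +0.340/-0.084 → slack +1.090/-0.524; half-tol=0.212, Σhalf²=0.221969
  +D: nom +22.840 → Σnom=51.840; wc +0.284/-0.280 → slack +1.374/-0.804; half-tol=0.282, Σhalf²=0.301493
  +E: nom +43.100 → Σnom=94.940; wc +0.370/-0.470 → slack +1.744/-1.274; half-tol=0.420, Σhalf²=0.477893
  -F: nom -25.800 → Σnom=69.140; wc +0.330/-0.250 → slack +2.074/-1.524; half-tol=0.290, Σhalf²=0.561993
Nominal = 69.140. Worst-case = [69.140 - 1.524, 69.140 + 2.074] = [67.616, 71.214]. RSS = √0.561993 = 0.750.

nominal=69.140 wc=[67.616,71.214] rss=0.750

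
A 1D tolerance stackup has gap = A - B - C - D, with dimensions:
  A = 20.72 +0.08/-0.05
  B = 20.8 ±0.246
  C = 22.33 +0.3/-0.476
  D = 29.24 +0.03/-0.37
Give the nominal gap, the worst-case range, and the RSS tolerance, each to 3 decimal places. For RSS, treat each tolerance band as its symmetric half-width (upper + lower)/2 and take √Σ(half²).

Stack each dimension's contribution:
  +A: nom +20.720 → Σnom=20.720; wc +0.080/-0.050 → slack +0.080/-0.050; half-tol=0.065, Σhalf²=0.004225
  -B: nom -20.800 → Σnom=-0.080; wc +0.246/-0.246 → slack +0.326/-0.296; half-tol=0.246, Σhalf²=0.064741
  -C: nom -22.330 → Σnom=-22.410; wc +0.476/-0.300 → slack +0.802/-0.596; half-tol=0.388, Σhalf²=0.215285
  -D: nom -29.240 → Σnom=-51.650; wc +0.370/-0.030 → slack +1.172/-0.626; half-tol=0.200, Σhalf²=0.255285
Nominal = -51.650. Worst-case = [-51.650 - 0.626, -51.650 + 1.172] = [-52.276, -50.478]. RSS = √0.255285 = 0.505.

nominal=-51.650 wc=[-52.276,-50.478] rss=0.505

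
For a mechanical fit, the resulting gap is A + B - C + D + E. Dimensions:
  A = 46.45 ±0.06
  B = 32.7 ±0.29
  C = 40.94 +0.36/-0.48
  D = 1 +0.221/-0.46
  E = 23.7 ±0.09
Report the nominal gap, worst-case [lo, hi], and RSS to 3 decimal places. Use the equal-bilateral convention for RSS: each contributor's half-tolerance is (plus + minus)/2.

Stack each dimension's contribution:
  +A: nom +46.450 → Σnom=46.450; wc +0.060/-0.060 → slack +0.060/-0.060; half-tol=0.060, Σhalf²=0.003600
  +B: nom +32.700 → Σnom=79.150; wc +0.290/-0.290 → slack +0.350/-0.350; half-tol=0.290, Σhalf²=0.087700
  -C: nom -40.940 → Σnom=38.210; wc +0.480/-0.360 → slack +0.830/-0.710; half-tol=0.420, Σhalf²=0.264100
  +D: nom +1.000 → Σnom=39.210; wc +0.221/-0.460 → slack +1.051/-1.170; half-tol=0.341, Σhalf²=0.380040
  +E: nom +23.700 → Σnom=62.910; wc +0.090/-0.090 → slack +1.141/-1.260; half-tol=0.090, Σhalf²=0.388140
Nominal = 62.910. Worst-case = [62.910 - 1.260, 62.910 + 1.141] = [61.650, 64.051]. RSS = √0.388140 = 0.623.

nominal=62.910 wc=[61.650,64.051] rss=0.623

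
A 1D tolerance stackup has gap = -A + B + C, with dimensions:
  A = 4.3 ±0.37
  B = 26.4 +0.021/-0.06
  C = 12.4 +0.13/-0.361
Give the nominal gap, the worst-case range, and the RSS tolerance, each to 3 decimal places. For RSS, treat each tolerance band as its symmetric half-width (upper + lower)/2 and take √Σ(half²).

nominal=34.500 wc=[33.709,35.021] rss=0.446

Stack each dimension's contribution:
  -A: nom -4.300 → Σnom=-4.300; wc +0.370/-0.370 → slack +0.370/-0.370; half-tol=0.370, Σhalf²=0.136900
  +B: nom +26.400 → Σnom=22.100; wc +0.021/-0.060 → slack +0.391/-0.430; half-tol=0.041, Σhalf²=0.138540
  +C: nom +12.400 → Σnom=34.500; wc +0.130/-0.361 → slack +0.521/-0.791; half-tol=0.245, Σhalf²=0.198811
Nominal = 34.500. Worst-case = [34.500 - 0.791, 34.500 + 0.521] = [33.709, 35.021]. RSS = √0.198811 = 0.446.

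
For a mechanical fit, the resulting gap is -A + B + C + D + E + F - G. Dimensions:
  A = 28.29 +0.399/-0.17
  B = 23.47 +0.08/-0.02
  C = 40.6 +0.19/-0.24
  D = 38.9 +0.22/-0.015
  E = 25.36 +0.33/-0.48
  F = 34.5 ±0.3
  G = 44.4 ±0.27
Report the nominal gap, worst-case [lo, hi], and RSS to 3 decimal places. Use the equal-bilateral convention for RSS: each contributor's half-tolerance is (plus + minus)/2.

nominal=90.140 wc=[88.416,91.700] rss=0.686

Stack each dimension's contribution:
  -A: nom -28.290 → Σnom=-28.290; wc +0.170/-0.399 → slack +0.170/-0.399; half-tol=0.285, Σhalf²=0.080940
  +B: nom +23.470 → Σnom=-4.820; wc +0.080/-0.020 → slack +0.250/-0.419; half-tol=0.050, Σhalf²=0.083440
  +C: nom +40.600 → Σnom=35.780; wc +0.190/-0.240 → slack +0.440/-0.659; half-tol=0.215, Σhalf²=0.129665
  +D: nom +38.900 → Σnom=74.680; wc +0.220/-0.015 → slack +0.660/-0.674; half-tol=0.117, Σhalf²=0.143472
  +E: nom +25.360 → Σnom=100.040; wc +0.330/-0.480 → slack +0.990/-1.154; half-tol=0.405, Σhalf²=0.307497
  +F: nom +34.500 → Σnom=134.540; wc +0.300/-0.300 → slack +1.290/-1.454; half-tol=0.300, Σhalf²=0.397497
  -G: nom -44.400 → Σnom=90.140; wc +0.270/-0.270 → slack +1.560/-1.724; half-tol=0.270, Σhalf²=0.470397
Nominal = 90.140. Worst-case = [90.140 - 1.724, 90.140 + 1.560] = [88.416, 91.700]. RSS = √0.470397 = 0.686.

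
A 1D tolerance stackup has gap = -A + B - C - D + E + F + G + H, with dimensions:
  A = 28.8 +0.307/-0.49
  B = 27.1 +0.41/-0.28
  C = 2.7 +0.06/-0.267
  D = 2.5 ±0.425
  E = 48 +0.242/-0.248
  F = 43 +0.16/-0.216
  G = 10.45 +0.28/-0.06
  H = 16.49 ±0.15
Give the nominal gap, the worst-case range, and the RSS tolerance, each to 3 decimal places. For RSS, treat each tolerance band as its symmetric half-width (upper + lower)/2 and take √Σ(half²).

Stack each dimension's contribution:
  -A: nom -28.800 → Σnom=-28.800; wc +0.490/-0.307 → slack +0.490/-0.307; half-tol=0.398, Σhalf²=0.158802
  +B: nom +27.100 → Σnom=-1.700; wc +0.410/-0.280 → slack +0.900/-0.587; half-tol=0.345, Σhalf²=0.277827
  -C: nom -2.700 → Σnom=-4.400; wc +0.267/-0.060 → slack +1.167/-0.647; half-tol=0.164, Σhalf²=0.304559
  -D: nom -2.500 → Σnom=-6.900; wc +0.425/-0.425 → slack +1.592/-1.072; half-tol=0.425, Σhalf²=0.485184
  +E: nom +48.000 → Σnom=41.100; wc +0.242/-0.248 → slack +1.834/-1.320; half-tol=0.245, Σhalf²=0.545209
  +F: nom +43.000 → Σnom=84.100; wc +0.160/-0.216 → slack +1.994/-1.536; half-tol=0.188, Σhalf²=0.580553
  +G: nom +10.450 → Σnom=94.550; wc +0.280/-0.060 → slack +2.274/-1.596; half-tol=0.170, Σhalf²=0.609453
  +H: nom +16.490 → Σnom=111.040; wc +0.150/-0.150 → slack +2.424/-1.746; half-tol=0.150, Σhalf²=0.631953
Nominal = 111.040. Worst-case = [111.040 - 1.746, 111.040 + 2.424] = [109.294, 113.464]. RSS = √0.631953 = 0.795.

nominal=111.040 wc=[109.294,113.464] rss=0.795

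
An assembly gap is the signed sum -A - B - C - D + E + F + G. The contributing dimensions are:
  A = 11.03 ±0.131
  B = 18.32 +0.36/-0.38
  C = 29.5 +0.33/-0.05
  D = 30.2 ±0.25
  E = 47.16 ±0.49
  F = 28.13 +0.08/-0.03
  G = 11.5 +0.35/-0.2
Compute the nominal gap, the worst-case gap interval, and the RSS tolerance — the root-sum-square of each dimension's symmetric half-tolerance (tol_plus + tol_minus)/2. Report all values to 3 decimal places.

Stack each dimension's contribution:
  -A: nom -11.030 → Σnom=-11.030; wc +0.131/-0.131 → slack +0.131/-0.131; half-tol=0.131, Σhalf²=0.017161
  -B: nom -18.320 → Σnom=-29.350; wc +0.380/-0.360 → slack +0.511/-0.491; half-tol=0.370, Σhalf²=0.154061
  -C: nom -29.500 → Σnom=-58.850; wc +0.050/-0.330 → slack +0.561/-0.821; half-tol=0.190, Σhalf²=0.190161
  -D: nom -30.200 → Σnom=-89.050; wc +0.250/-0.250 → slack +0.811/-1.071; half-tol=0.250, Σhalf²=0.252661
  +E: nom +47.160 → Σnom=-41.890; wc +0.490/-0.490 → slack +1.301/-1.561; half-tol=0.490, Σhalf²=0.492761
  +F: nom +28.130 → Σnom=-13.760; wc +0.080/-0.030 → slack +1.381/-1.591; half-tol=0.055, Σhalf²=0.495786
  +G: nom +11.500 → Σnom=-2.260; wc +0.350/-0.200 → slack +1.731/-1.791; half-tol=0.275, Σhalf²=0.571411
Nominal = -2.260. Worst-case = [-2.260 - 1.791, -2.260 + 1.731] = [-4.051, -0.529]. RSS = √0.571411 = 0.756.

nominal=-2.260 wc=[-4.051,-0.529] rss=0.756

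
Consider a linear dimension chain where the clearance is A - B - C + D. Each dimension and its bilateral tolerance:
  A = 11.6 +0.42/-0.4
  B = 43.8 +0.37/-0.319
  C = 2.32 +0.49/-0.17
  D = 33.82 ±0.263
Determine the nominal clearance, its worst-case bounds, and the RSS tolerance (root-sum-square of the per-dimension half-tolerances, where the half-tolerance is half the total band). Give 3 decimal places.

nominal=-0.700 wc=[-2.223,0.472] rss=0.682

Stack each dimension's contribution:
  +A: nom +11.600 → Σnom=11.600; wc +0.420/-0.400 → slack +0.420/-0.400; half-tol=0.410, Σhalf²=0.168100
  -B: nom -43.800 → Σnom=-32.200; wc +0.319/-0.370 → slack +0.739/-0.770; half-tol=0.345, Σhalf²=0.286780
  -C: nom -2.320 → Σnom=-34.520; wc +0.170/-0.490 → slack +0.909/-1.260; half-tol=0.330, Σhalf²=0.395680
  +D: nom +33.820 → Σnom=-0.700; wc +0.263/-0.263 → slack +1.172/-1.523; half-tol=0.263, Σhalf²=0.464849
Nominal = -0.700. Worst-case = [-0.700 - 1.523, -0.700 + 1.172] = [-2.223, 0.472]. RSS = √0.464849 = 0.682.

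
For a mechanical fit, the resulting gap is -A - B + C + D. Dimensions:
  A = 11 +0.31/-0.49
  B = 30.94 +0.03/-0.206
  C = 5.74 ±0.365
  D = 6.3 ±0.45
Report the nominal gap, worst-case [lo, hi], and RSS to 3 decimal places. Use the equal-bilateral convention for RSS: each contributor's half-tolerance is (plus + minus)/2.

Stack each dimension's contribution:
  -A: nom -11.000 → Σnom=-11.000; wc +0.490/-0.310 → slack +0.490/-0.310; half-tol=0.400, Σhalf²=0.160000
  -B: nom -30.940 → Σnom=-41.940; wc +0.206/-0.030 → slack +0.696/-0.340; half-tol=0.118, Σhalf²=0.173924
  +C: nom +5.740 → Σnom=-36.200; wc +0.365/-0.365 → slack +1.061/-0.705; half-tol=0.365, Σhalf²=0.307149
  +D: nom +6.300 → Σnom=-29.900; wc +0.450/-0.450 → slack +1.511/-1.155; half-tol=0.450, Σhalf²=0.509649
Nominal = -29.900. Worst-case = [-29.900 - 1.155, -29.900 + 1.511] = [-31.055, -28.389]. RSS = √0.509649 = 0.714.

nominal=-29.900 wc=[-31.055,-28.389] rss=0.714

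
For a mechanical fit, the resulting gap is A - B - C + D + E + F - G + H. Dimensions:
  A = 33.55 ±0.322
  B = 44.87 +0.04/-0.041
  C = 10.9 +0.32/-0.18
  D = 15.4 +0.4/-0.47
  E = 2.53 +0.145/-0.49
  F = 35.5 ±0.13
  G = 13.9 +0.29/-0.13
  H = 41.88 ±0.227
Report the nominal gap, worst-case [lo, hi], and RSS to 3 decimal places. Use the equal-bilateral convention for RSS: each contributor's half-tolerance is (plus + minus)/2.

nominal=59.190 wc=[56.901,60.765] rss=0.755

Stack each dimension's contribution:
  +A: nom +33.550 → Σnom=33.550; wc +0.322/-0.322 → slack +0.322/-0.322; half-tol=0.322, Σhalf²=0.103684
  -B: nom -44.870 → Σnom=-11.320; wc +0.041/-0.040 → slack +0.363/-0.362; half-tol=0.041, Σhalf²=0.105324
  -C: nom -10.900 → Σnom=-22.220; wc +0.180/-0.320 → slack +0.543/-0.682; half-tol=0.250, Σhalf²=0.167824
  +D: nom +15.400 → Σnom=-6.820; wc +0.400/-0.470 → slack +0.943/-1.152; half-tol=0.435, Σhalf²=0.357049
  +E: nom +2.530 → Σnom=-4.290; wc +0.145/-0.490 → slack +1.088/-1.642; half-tol=0.318, Σhalf²=0.457855
  +F: nom +35.500 → Σnom=31.210; wc +0.130/-0.130 → slack +1.218/-1.772; half-tol=0.130, Σhalf²=0.474755
  -G: nom -13.900 → Σnom=17.310; wc +0.130/-0.290 → slack +1.348/-2.062; half-tol=0.210, Σhalf²=0.518856
  +H: nom +41.880 → Σnom=59.190; wc +0.227/-0.227 → slack +1.575/-2.289; half-tol=0.227, Σhalf²=0.570385
Nominal = 59.190. Worst-case = [59.190 - 2.289, 59.190 + 1.575] = [56.901, 60.765]. RSS = √0.570385 = 0.755.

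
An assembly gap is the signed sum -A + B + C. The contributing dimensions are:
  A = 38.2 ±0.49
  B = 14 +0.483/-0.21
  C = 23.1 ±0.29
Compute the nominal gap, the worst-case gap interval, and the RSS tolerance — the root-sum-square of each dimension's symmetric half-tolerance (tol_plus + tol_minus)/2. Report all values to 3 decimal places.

Stack each dimension's contribution:
  -A: nom -38.200 → Σnom=-38.200; wc +0.490/-0.490 → slack +0.490/-0.490; half-tol=0.490, Σhalf²=0.240100
  +B: nom +14.000 → Σnom=-24.200; wc +0.483/-0.210 → slack +0.973/-0.700; half-tol=0.346, Σhalf²=0.360162
  +C: nom +23.100 → Σnom=-1.100; wc +0.290/-0.290 → slack +1.263/-0.990; half-tol=0.290, Σhalf²=0.444262
Nominal = -1.100. Worst-case = [-1.100 - 0.990, -1.100 + 1.263] = [-2.090, 0.163]. RSS = √0.444262 = 0.667.

nominal=-1.100 wc=[-2.090,0.163] rss=0.667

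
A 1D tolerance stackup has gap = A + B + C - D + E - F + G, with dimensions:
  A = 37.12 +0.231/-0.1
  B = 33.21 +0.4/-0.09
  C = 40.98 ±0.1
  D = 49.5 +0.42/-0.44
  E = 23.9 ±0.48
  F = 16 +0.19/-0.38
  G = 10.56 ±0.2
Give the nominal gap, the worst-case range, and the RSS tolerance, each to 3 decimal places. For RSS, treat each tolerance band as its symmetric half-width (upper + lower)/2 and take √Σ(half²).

Stack each dimension's contribution:
  +A: nom +37.120 → Σnom=37.120; wc +0.231/-0.100 → slack +0.231/-0.100; half-tol=0.166, Σhalf²=0.027390
  +B: nom +33.210 → Σnom=70.330; wc +0.400/-0.090 → slack +0.631/-0.190; half-tol=0.245, Σhalf²=0.087415
  +C: nom +40.980 → Σnom=111.310; wc +0.100/-0.100 → slack +0.731/-0.290; half-tol=0.100, Σhalf²=0.097415
  -D: nom -49.500 → Σnom=61.810; wc +0.440/-0.420 → slack +1.171/-0.710; half-tol=0.430, Σhalf²=0.282315
  +E: nom +23.900 → Σnom=85.710; wc +0.480/-0.480 → slack +1.651/-1.190; half-tol=0.480, Σhalf²=0.512715
  -F: nom -16.000 → Σnom=69.710; wc +0.380/-0.190 → slack +2.031/-1.380; half-tol=0.285, Σhalf²=0.593940
  +G: nom +10.560 → Σnom=80.270; wc +0.200/-0.200 → slack +2.231/-1.580; half-tol=0.200, Σhalf²=0.633940
Nominal = 80.270. Worst-case = [80.270 - 1.580, 80.270 + 2.231] = [78.690, 82.501]. RSS = √0.633940 = 0.796.

nominal=80.270 wc=[78.690,82.501] rss=0.796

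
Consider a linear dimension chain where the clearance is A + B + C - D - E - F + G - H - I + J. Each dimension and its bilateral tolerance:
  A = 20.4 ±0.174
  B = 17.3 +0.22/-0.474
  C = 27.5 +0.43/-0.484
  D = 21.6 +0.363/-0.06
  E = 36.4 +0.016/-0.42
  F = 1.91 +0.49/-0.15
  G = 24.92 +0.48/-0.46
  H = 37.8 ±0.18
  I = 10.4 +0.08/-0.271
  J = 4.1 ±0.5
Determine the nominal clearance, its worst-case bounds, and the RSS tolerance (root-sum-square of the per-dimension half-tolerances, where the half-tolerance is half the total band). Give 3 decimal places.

nominal=-13.890 wc=[-17.111,-11.005] rss=1.043

Stack each dimension's contribution:
  +A: nom +20.400 → Σnom=20.400; wc +0.174/-0.174 → slack +0.174/-0.174; half-tol=0.174, Σhalf²=0.030276
  +B: nom +17.300 → Σnom=37.700; wc +0.220/-0.474 → slack +0.394/-0.648; half-tol=0.347, Σhalf²=0.150685
  +C: nom +27.500 → Σnom=65.200; wc +0.430/-0.484 → slack +0.824/-1.132; half-tol=0.457, Σhalf²=0.359534
  -D: nom -21.600 → Σnom=43.600; wc +0.060/-0.363 → slack +0.884/-1.495; half-tol=0.211, Σhalf²=0.404266
  -E: nom -36.400 → Σnom=7.200; wc +0.420/-0.016 → slack +1.304/-1.511; half-tol=0.218, Σhalf²=0.451790
  -F: nom -1.910 → Σnom=5.290; wc +0.150/-0.490 → slack +1.454/-2.001; half-tol=0.320, Σhalf²=0.554190
  +G: nom +24.920 → Σnom=30.210; wc +0.480/-0.460 → slack +1.934/-2.461; half-tol=0.470, Σhalf²=0.775090
  -H: nom -37.800 → Σnom=-7.590; wc +0.180/-0.180 → slack +2.114/-2.641; half-tol=0.180, Σhalf²=0.807490
  -I: nom -10.400 → Σnom=-17.990; wc +0.271/-0.080 → slack +2.385/-2.721; half-tol=0.176, Σhalf²=0.838290
  +J: nom +4.100 → Σnom=-13.890; wc +0.500/-0.500 → slack +2.885/-3.221; half-tol=0.500, Σhalf²=1.088290
Nominal = -13.890. Worst-case = [-13.890 - 3.221, -13.890 + 2.885] = [-17.111, -11.005]. RSS = √1.088290 = 1.043.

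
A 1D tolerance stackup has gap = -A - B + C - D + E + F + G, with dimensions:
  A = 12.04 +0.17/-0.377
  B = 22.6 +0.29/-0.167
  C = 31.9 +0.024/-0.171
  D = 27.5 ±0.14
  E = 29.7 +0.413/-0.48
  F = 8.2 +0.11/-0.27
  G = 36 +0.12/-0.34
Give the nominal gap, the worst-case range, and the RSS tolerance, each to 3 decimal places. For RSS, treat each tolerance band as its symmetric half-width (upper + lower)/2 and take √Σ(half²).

Stack each dimension's contribution:
  -A: nom -12.040 → Σnom=-12.040; wc +0.377/-0.170 → slack +0.377/-0.170; half-tol=0.274, Σhalf²=0.074802
  -B: nom -22.600 → Σnom=-34.640; wc +0.167/-0.290 → slack +0.544/-0.460; half-tol=0.228, Σhalf²=0.127015
  +C: nom +31.900 → Σnom=-2.740; wc +0.024/-0.171 → slack +0.568/-0.631; half-tol=0.098, Σhalf²=0.136521
  -D: nom -27.500 → Σnom=-30.240; wc +0.140/-0.140 → slack +0.708/-0.771; half-tol=0.140, Σhalf²=0.156121
  +E: nom +29.700 → Σnom=-0.540; wc +0.413/-0.480 → slack +1.121/-1.251; half-tol=0.447, Σhalf²=0.355483
  +F: nom +8.200 → Σnom=7.660; wc +0.110/-0.270 → slack +1.231/-1.521; half-tol=0.190, Σhalf²=0.391583
  +G: nom +36.000 → Σnom=43.660; wc +0.120/-0.340 → slack +1.351/-1.861; half-tol=0.230, Σhalf²=0.444483
Nominal = 43.660. Worst-case = [43.660 - 1.861, 43.660 + 1.351] = [41.799, 45.011]. RSS = √0.444483 = 0.667.

nominal=43.660 wc=[41.799,45.011] rss=0.667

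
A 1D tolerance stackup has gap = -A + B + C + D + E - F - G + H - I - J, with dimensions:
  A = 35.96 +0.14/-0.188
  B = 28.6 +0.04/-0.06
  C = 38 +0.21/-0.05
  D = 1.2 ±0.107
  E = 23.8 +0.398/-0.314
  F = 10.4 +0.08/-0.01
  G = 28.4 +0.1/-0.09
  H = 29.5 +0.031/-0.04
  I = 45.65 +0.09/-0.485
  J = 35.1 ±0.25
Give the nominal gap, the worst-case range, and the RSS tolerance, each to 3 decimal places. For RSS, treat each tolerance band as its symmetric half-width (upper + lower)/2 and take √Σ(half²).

Stack each dimension's contribution:
  -A: nom -35.960 → Σnom=-35.960; wc +0.188/-0.140 → slack +0.188/-0.140; half-tol=0.164, Σhalf²=0.026896
  +B: nom +28.600 → Σnom=-7.360; wc +0.040/-0.060 → slack +0.228/-0.200; half-tol=0.050, Σhalf²=0.029396
  +C: nom +38.000 → Σnom=30.640; wc +0.210/-0.050 → slack +0.438/-0.250; half-tol=0.130, Σhalf²=0.046296
  +D: nom +1.200 → Σnom=31.840; wc +0.107/-0.107 → slack +0.545/-0.357; half-tol=0.107, Σhalf²=0.057745
  +E: nom +23.800 → Σnom=55.640; wc +0.398/-0.314 → slack +0.943/-0.671; half-tol=0.356, Σhalf²=0.184481
  -F: nom -10.400 → Σnom=45.240; wc +0.010/-0.080 → slack +0.953/-0.751; half-tol=0.045, Σhalf²=0.186506
  -G: nom -28.400 → Σnom=16.840; wc +0.090/-0.100 → slack +1.043/-0.851; half-tol=0.095, Σhalf²=0.195531
  +H: nom +29.500 → Σnom=46.340; wc +0.031/-0.040 → slack +1.074/-0.891; half-tol=0.036, Σhalf²=0.196791
  -I: nom -45.650 → Σnom=0.690; wc +0.485/-0.090 → slack +1.559/-0.981; half-tol=0.287, Σhalf²=0.279447
  -J: nom -35.100 → Σnom=-34.410; wc +0.250/-0.250 → slack +1.809/-1.231; half-tol=0.250, Σhalf²=0.341947
Nominal = -34.410. Worst-case = [-34.410 - 1.231, -34.410 + 1.809] = [-35.641, -32.601]. RSS = √0.341947 = 0.585.

nominal=-34.410 wc=[-35.641,-32.601] rss=0.585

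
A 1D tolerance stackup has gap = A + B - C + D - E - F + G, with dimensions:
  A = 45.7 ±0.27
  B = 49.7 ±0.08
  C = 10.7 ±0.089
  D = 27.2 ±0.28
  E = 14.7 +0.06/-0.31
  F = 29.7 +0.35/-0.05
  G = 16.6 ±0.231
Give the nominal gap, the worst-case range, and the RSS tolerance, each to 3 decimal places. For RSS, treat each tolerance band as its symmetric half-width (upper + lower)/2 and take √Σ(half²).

Stack each dimension's contribution:
  +A: nom +45.700 → Σnom=45.700; wc +0.270/-0.270 → slack +0.270/-0.270; half-tol=0.270, Σhalf²=0.072900
  +B: nom +49.700 → Σnom=95.400; wc +0.080/-0.080 → slack +0.350/-0.350; half-tol=0.080, Σhalf²=0.079300
  -C: nom -10.700 → Σnom=84.700; wc +0.089/-0.089 → slack +0.439/-0.439; half-tol=0.089, Σhalf²=0.087221
  +D: nom +27.200 → Σnom=111.900; wc +0.280/-0.280 → slack +0.719/-0.719; half-tol=0.280, Σhalf²=0.165621
  -E: nom -14.700 → Σnom=97.200; wc +0.310/-0.060 → slack +1.029/-0.779; half-tol=0.185, Σhalf²=0.199846
  -F: nom -29.700 → Σnom=67.500; wc +0.050/-0.350 → slack +1.079/-1.129; half-tol=0.200, Σhalf²=0.239846
  +G: nom +16.600 → Σnom=84.100; wc +0.231/-0.231 → slack +1.310/-1.360; half-tol=0.231, Σhalf²=0.293207
Nominal = 84.100. Worst-case = [84.100 - 1.360, 84.100 + 1.310] = [82.740, 85.410]. RSS = √0.293207 = 0.541.

nominal=84.100 wc=[82.740,85.410] rss=0.541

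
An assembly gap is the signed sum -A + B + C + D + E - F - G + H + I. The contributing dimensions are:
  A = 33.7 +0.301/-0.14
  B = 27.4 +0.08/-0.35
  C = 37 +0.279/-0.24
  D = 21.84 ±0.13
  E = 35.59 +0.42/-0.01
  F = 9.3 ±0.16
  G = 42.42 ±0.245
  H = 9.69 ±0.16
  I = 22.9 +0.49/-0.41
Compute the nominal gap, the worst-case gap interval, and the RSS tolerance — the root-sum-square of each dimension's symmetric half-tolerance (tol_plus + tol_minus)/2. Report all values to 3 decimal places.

nominal=69.000 wc=[66.994,71.104] rss=0.734

Stack each dimension's contribution:
  -A: nom -33.700 → Σnom=-33.700; wc +0.140/-0.301 → slack +0.140/-0.301; half-tol=0.221, Σhalf²=0.048620
  +B: nom +27.400 → Σnom=-6.300; wc +0.080/-0.350 → slack +0.220/-0.651; half-tol=0.215, Σhalf²=0.094845
  +C: nom +37.000 → Σnom=30.700; wc +0.279/-0.240 → slack +0.499/-0.891; half-tol=0.260, Σhalf²=0.162185
  +D: nom +21.840 → Σnom=52.540; wc +0.130/-0.130 → slack +0.629/-1.021; half-tol=0.130, Σhalf²=0.179085
  +E: nom +35.590 → Σnom=88.130; wc +0.420/-0.010 → slack +1.049/-1.031; half-tol=0.215, Σhalf²=0.225310
  -F: nom -9.300 → Σnom=78.830; wc +0.160/-0.160 → slack +1.209/-1.191; half-tol=0.160, Σhalf²=0.250910
  -G: nom -42.420 → Σnom=36.410; wc +0.245/-0.245 → slack +1.454/-1.436; half-tol=0.245, Σhalf²=0.310935
  +H: nom +9.690 → Σnom=46.100; wc +0.160/-0.160 → slack +1.614/-1.596; half-tol=0.160, Σhalf²=0.336535
  +I: nom +22.900 → Σnom=69.000; wc +0.490/-0.410 → slack +2.104/-2.006; half-tol=0.450, Σhalf²=0.539036
Nominal = 69.000. Worst-case = [69.000 - 2.006, 69.000 + 2.104] = [66.994, 71.104]. RSS = √0.539036 = 0.734.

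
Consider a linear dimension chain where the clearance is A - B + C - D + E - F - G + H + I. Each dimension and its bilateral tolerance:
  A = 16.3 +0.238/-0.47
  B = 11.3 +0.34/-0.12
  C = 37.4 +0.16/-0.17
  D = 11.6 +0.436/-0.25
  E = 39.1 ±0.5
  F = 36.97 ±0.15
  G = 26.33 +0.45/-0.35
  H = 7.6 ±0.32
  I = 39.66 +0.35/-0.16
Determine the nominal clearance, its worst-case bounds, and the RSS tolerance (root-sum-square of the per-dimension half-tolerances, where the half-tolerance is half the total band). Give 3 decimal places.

Stack each dimension's contribution:
  +A: nom +16.300 → Σnom=16.300; wc +0.238/-0.470 → slack +0.238/-0.470; half-tol=0.354, Σhalf²=0.125316
  -B: nom -11.300 → Σnom=5.000; wc +0.120/-0.340 → slack +0.358/-0.810; half-tol=0.230, Σhalf²=0.178216
  +C: nom +37.400 → Σnom=42.400; wc +0.160/-0.170 → slack +0.518/-0.980; half-tol=0.165, Σhalf²=0.205441
  -D: nom -11.600 → Σnom=30.800; wc +0.250/-0.436 → slack +0.768/-1.416; half-tol=0.343, Σhalf²=0.323090
  +E: nom +39.100 → Σnom=69.900; wc +0.500/-0.500 → slack +1.268/-1.916; half-tol=0.500, Σhalf²=0.573090
  -F: nom -36.970 → Σnom=32.930; wc +0.150/-0.150 → slack +1.418/-2.066; half-tol=0.150, Σhalf²=0.595590
  -G: nom -26.330 → Σnom=6.600; wc +0.350/-0.450 → slack +1.768/-2.516; half-tol=0.400, Σhalf²=0.755590
  +H: nom +7.600 → Σnom=14.200; wc +0.320/-0.320 → slack +2.088/-2.836; half-tol=0.320, Σhalf²=0.857990
  +I: nom +39.660 → Σnom=53.860; wc +0.350/-0.160 → slack +2.438/-2.996; half-tol=0.255, Σhalf²=0.923015
Nominal = 53.860. Worst-case = [53.860 - 2.996, 53.860 + 2.438] = [50.864, 56.298]. RSS = √0.923015 = 0.961.

nominal=53.860 wc=[50.864,56.298] rss=0.961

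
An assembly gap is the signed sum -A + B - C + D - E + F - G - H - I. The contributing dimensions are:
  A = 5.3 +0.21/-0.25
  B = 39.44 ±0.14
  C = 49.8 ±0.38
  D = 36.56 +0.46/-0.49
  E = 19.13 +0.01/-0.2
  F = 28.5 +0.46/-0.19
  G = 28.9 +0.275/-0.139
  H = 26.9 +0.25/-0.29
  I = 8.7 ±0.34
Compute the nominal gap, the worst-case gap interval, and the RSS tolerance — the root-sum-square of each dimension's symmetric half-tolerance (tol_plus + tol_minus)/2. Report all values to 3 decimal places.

nominal=-34.230 wc=[-36.515,-31.571] rss=0.889

Stack each dimension's contribution:
  -A: nom -5.300 → Σnom=-5.300; wc +0.250/-0.210 → slack +0.250/-0.210; half-tol=0.230, Σhalf²=0.052900
  +B: nom +39.440 → Σnom=34.140; wc +0.140/-0.140 → slack +0.390/-0.350; half-tol=0.140, Σhalf²=0.072500
  -C: nom -49.800 → Σnom=-15.660; wc +0.380/-0.380 → slack +0.770/-0.730; half-tol=0.380, Σhalf²=0.216900
  +D: nom +36.560 → Σnom=20.900; wc +0.460/-0.490 → slack +1.230/-1.220; half-tol=0.475, Σhalf²=0.442525
  -E: nom -19.130 → Σnom=1.770; wc +0.200/-0.010 → slack +1.430/-1.230; half-tol=0.105, Σhalf²=0.453550
  +F: nom +28.500 → Σnom=30.270; wc +0.460/-0.190 → slack +1.890/-1.420; half-tol=0.325, Σhalf²=0.559175
  -G: nom -28.900 → Σnom=1.370; wc +0.139/-0.275 → slack +2.029/-1.695; half-tol=0.207, Σhalf²=0.602024
  -H: nom -26.900 → Σnom=-25.530; wc +0.290/-0.250 → slack +2.319/-1.945; half-tol=0.270, Σhalf²=0.674924
  -I: nom -8.700 → Σnom=-34.230; wc +0.340/-0.340 → slack +2.659/-2.285; half-tol=0.340, Σhalf²=0.790524
Nominal = -34.230. Worst-case = [-34.230 - 2.285, -34.230 + 2.659] = [-36.515, -31.571]. RSS = √0.790524 = 0.889.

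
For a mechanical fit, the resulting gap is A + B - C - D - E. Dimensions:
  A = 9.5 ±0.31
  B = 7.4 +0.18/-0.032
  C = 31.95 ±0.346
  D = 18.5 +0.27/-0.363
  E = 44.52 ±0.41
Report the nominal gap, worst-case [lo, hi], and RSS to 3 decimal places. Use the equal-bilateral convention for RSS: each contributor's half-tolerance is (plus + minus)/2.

Stack each dimension's contribution:
  +A: nom +9.500 → Σnom=9.500; wc +0.310/-0.310 → slack +0.310/-0.310; half-tol=0.310, Σhalf²=0.096100
  +B: nom +7.400 → Σnom=16.900; wc +0.180/-0.032 → slack +0.490/-0.342; half-tol=0.106, Σhalf²=0.107336
  -C: nom -31.950 → Σnom=-15.050; wc +0.346/-0.346 → slack +0.836/-0.688; half-tol=0.346, Σhalf²=0.227052
  -D: nom -18.500 → Σnom=-33.550; wc +0.363/-0.270 → slack +1.199/-0.958; half-tol=0.317, Σhalf²=0.327224
  -E: nom -44.520 → Σnom=-78.070; wc +0.410/-0.410 → slack +1.609/-1.368; half-tol=0.410, Σhalf²=0.495324
Nominal = -78.070. Worst-case = [-78.070 - 1.368, -78.070 + 1.609] = [-79.438, -76.461]. RSS = √0.495324 = 0.704.

nominal=-78.070 wc=[-79.438,-76.461] rss=0.704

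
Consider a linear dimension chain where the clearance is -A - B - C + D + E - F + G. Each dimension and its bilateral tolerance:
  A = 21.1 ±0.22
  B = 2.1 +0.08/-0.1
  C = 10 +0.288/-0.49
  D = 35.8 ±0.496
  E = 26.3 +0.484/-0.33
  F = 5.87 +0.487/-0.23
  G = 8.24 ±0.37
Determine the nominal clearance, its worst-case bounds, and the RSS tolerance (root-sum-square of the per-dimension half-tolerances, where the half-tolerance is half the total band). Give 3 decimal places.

nominal=31.270 wc=[28.999,33.660] rss=0.941

Stack each dimension's contribution:
  -A: nom -21.100 → Σnom=-21.100; wc +0.220/-0.220 → slack +0.220/-0.220; half-tol=0.220, Σhalf²=0.048400
  -B: nom -2.100 → Σnom=-23.200; wc +0.100/-0.080 → slack +0.320/-0.300; half-tol=0.090, Σhalf²=0.056500
  -C: nom -10.000 → Σnom=-33.200; wc +0.490/-0.288 → slack +0.810/-0.588; half-tol=0.389, Σhalf²=0.207821
  +D: nom +35.800 → Σnom=2.600; wc +0.496/-0.496 → slack +1.306/-1.084; half-tol=0.496, Σhalf²=0.453837
  +E: nom +26.300 → Σnom=28.900; wc +0.484/-0.330 → slack +1.790/-1.414; half-tol=0.407, Σhalf²=0.619486
  -F: nom -5.870 → Σnom=23.030; wc +0.230/-0.487 → slack +2.020/-1.901; half-tol=0.358, Σhalf²=0.748008
  +G: nom +8.240 → Σnom=31.270; wc +0.370/-0.370 → slack +2.390/-2.271; half-tol=0.370, Σhalf²=0.884908
Nominal = 31.270. Worst-case = [31.270 - 2.271, 31.270 + 2.390] = [28.999, 33.660]. RSS = √0.884908 = 0.941.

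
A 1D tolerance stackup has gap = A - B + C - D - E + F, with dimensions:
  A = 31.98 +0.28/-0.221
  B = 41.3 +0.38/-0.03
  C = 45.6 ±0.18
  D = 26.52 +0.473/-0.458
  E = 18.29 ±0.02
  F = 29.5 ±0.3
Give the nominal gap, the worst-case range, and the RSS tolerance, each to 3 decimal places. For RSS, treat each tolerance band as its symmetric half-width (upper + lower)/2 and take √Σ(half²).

nominal=20.970 wc=[19.396,22.238] rss=0.667

Stack each dimension's contribution:
  +A: nom +31.980 → Σnom=31.980; wc +0.280/-0.221 → slack +0.280/-0.221; half-tol=0.251, Σhalf²=0.062750
  -B: nom -41.300 → Σnom=-9.320; wc +0.030/-0.380 → slack +0.310/-0.601; half-tol=0.205, Σhalf²=0.104775
  +C: nom +45.600 → Σnom=36.280; wc +0.180/-0.180 → slack +0.490/-0.781; half-tol=0.180, Σhalf²=0.137175
  -D: nom -26.520 → Σnom=9.760; wc +0.458/-0.473 → slack +0.948/-1.254; half-tol=0.466, Σhalf²=0.353866
  -E: nom -18.290 → Σnom=-8.530; wc +0.020/-0.020 → slack +0.968/-1.274; half-tol=0.020, Σhalf²=0.354266
  +F: nom +29.500 → Σnom=20.970; wc +0.300/-0.300 → slack +1.268/-1.574; half-tol=0.300, Σhalf²=0.444266
Nominal = 20.970. Worst-case = [20.970 - 1.574, 20.970 + 1.268] = [19.396, 22.238]. RSS = √0.444266 = 0.667.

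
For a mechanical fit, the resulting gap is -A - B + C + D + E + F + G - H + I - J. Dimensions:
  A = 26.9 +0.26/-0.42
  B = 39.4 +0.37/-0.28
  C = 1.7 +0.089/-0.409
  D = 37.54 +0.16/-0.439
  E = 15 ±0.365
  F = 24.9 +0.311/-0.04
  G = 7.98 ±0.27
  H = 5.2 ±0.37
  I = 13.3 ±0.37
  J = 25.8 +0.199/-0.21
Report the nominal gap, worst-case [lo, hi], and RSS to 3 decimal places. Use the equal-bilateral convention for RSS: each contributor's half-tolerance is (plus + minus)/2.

Stack each dimension's contribution:
  -A: nom -26.900 → Σnom=-26.900; wc +0.420/-0.260 → slack +0.420/-0.260; half-tol=0.340, Σhalf²=0.115600
  -B: nom -39.400 → Σnom=-66.300; wc +0.280/-0.370 → slack +0.700/-0.630; half-tol=0.325, Σhalf²=0.221225
  +C: nom +1.700 → Σnom=-64.600; wc +0.089/-0.409 → slack +0.789/-1.039; half-tol=0.249, Σhalf²=0.283226
  +D: nom +37.540 → Σnom=-27.060; wc +0.160/-0.439 → slack +0.949/-1.478; half-tol=0.299, Σhalf²=0.372926
  +E: nom +15.000 → Σnom=-12.060; wc +0.365/-0.365 → slack +1.314/-1.843; half-tol=0.365, Σhalf²=0.506151
  +F: nom +24.900 → Σnom=12.840; wc +0.311/-0.040 → slack +1.625/-1.883; half-tol=0.175, Σhalf²=0.536951
  +G: nom +7.980 → Σnom=20.820; wc +0.270/-0.270 → slack +1.895/-2.153; half-tol=0.270, Σhalf²=0.609851
  -H: nom -5.200 → Σnom=15.620; wc +0.370/-0.370 → slack +2.265/-2.523; half-tol=0.370, Σhalf²=0.746751
  +I: nom +13.300 → Σnom=28.920; wc +0.370/-0.370 → slack +2.635/-2.893; half-tol=0.370, Σhalf²=0.883651
  -J: nom -25.800 → Σnom=3.120; wc +0.210/-0.199 → slack +2.845/-3.092; half-tol=0.205, Σhalf²=0.925472
Nominal = 3.120. Worst-case = [3.120 - 3.092, 3.120 + 2.845] = [0.028, 5.965]. RSS = √0.925472 = 0.962.

nominal=3.120 wc=[0.028,5.965] rss=0.962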